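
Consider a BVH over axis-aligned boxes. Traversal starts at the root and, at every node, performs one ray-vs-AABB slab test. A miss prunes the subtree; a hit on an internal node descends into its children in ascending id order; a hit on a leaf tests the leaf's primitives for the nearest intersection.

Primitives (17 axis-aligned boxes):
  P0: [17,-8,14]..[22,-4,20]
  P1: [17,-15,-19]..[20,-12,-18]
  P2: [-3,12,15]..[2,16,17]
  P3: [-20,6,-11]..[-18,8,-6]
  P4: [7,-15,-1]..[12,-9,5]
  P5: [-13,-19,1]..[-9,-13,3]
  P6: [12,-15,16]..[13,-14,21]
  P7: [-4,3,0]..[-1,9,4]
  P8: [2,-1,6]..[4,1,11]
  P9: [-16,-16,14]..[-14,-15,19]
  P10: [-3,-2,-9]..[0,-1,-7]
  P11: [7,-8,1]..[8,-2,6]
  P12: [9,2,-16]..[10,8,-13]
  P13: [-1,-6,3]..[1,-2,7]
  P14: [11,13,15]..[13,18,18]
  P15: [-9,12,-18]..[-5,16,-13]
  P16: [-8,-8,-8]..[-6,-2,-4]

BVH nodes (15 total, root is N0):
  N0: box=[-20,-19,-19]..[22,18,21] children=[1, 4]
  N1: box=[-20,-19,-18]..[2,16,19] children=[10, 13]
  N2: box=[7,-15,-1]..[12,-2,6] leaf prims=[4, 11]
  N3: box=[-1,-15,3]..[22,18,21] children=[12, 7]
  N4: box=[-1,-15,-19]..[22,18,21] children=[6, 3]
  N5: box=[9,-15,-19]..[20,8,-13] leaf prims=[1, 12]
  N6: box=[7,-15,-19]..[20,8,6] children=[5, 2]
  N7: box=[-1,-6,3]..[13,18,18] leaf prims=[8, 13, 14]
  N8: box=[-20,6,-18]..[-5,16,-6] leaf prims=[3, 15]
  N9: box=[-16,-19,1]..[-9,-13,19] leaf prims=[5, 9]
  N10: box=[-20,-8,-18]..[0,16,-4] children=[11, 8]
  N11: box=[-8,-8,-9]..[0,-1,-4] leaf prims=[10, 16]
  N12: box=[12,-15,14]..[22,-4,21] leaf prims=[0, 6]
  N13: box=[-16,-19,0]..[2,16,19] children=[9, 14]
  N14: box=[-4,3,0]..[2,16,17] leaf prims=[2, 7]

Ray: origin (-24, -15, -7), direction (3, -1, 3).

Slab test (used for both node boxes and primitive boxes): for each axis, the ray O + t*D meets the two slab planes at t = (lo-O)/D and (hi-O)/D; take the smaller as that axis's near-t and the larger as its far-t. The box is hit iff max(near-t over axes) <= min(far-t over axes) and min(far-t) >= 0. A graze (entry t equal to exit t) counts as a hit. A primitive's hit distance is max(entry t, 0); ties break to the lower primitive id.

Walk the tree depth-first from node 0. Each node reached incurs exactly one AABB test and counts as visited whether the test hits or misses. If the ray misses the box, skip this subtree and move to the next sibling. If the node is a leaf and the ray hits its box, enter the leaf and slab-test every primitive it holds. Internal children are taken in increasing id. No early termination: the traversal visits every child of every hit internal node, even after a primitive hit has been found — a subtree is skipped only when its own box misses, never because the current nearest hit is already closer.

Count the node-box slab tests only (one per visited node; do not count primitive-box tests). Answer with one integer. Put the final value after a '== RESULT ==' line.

Trace the traversal:
N0 x:[4/3,46/3] y:[-33,4] z:[-4,28/3] -> hit [4/3,4], descend [1, 4]
  N1 x:[4/3,26/3] y:[-31,4] z:[-11/3,26/3] -> hit [4/3,4], descend [10, 13]
    N10 x:[4/3,8] y:[-31,-7] z:[-11/3,1] -> miss, prune
    N13 x:[8/3,26/3] y:[-31,4] z:[7/3,26/3] -> hit [8/3,4], descend [9, 14]
      N9 x:[8/3,5] y:[-2,4] z:[8/3,26/3] -> hit [8/3,4] leaf, test {P5(miss), P9(miss)}
      N14 x:[20/3,26/3] y:[-31,-18] z:[7/3,8] -> miss, prune
  N4 x:[23/3,46/3] y:[-33,0] z:[-4,28/3] -> miss, prune

Summary -> nodes [0, 1, 10, 13, 9, 14, 4]; box-tests=7; leaf-entries=1; first=miss

== RESULT ==
7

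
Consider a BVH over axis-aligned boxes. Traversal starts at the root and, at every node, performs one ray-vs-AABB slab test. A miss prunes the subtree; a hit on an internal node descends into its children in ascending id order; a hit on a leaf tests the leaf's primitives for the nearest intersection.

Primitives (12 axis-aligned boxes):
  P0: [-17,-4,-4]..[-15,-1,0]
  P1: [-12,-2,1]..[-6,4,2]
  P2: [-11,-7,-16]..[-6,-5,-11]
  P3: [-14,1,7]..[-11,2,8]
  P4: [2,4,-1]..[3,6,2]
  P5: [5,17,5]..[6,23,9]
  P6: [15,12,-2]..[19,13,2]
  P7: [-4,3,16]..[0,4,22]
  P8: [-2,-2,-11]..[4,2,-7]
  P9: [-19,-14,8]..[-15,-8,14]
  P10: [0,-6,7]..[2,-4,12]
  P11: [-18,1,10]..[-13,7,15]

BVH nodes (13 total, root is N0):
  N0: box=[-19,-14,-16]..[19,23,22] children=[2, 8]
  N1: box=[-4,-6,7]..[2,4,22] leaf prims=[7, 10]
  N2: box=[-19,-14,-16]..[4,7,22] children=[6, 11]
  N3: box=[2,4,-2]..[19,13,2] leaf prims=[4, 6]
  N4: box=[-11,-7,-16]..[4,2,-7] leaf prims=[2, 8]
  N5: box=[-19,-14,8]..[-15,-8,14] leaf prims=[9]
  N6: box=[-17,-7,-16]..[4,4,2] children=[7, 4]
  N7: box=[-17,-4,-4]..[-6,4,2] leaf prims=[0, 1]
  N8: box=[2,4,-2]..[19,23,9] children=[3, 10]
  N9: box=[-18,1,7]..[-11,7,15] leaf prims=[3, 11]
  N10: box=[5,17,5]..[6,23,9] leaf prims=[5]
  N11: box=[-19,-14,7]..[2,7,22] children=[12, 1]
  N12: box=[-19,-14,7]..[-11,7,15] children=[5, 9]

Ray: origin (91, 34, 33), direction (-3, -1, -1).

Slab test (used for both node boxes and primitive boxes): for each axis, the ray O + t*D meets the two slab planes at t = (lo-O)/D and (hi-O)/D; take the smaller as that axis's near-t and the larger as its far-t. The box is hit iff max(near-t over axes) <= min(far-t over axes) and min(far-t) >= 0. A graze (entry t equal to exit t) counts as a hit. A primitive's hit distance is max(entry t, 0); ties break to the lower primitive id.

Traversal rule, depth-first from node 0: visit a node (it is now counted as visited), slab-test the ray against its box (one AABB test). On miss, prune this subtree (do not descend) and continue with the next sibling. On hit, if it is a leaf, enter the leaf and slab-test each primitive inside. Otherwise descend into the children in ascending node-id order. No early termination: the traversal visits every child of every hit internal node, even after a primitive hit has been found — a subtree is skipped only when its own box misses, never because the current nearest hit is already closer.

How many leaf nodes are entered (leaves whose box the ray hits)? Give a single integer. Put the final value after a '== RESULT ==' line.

Walk:
N0 x:[24,110/3] y:[11,48] z:[11,49] -> hit [24,110/3], descend [2, 8]
  N2 x:[29,110/3] y:[27,48] z:[11,49] -> hit [29,110/3], descend [6, 11]
    N6 x:[29,36] y:[30,41] z:[31,49] -> hit [31,36], descend [4, 7]
      N4 x:[29,34] y:[32,41] z:[40,49] -> miss, prune
      N7 x:[97/3,36] y:[30,38] z:[31,37] -> hit [97/3,36] leaf, test {P0@t=106/3, P1(miss)}
    N11 x:[89/3,110/3] y:[27,48] z:[11,26] -> miss, prune
  N8 x:[24,89/3] y:[11,30] z:[24,35] -> hit [24,89/3], descend [3, 10]
    N3 x:[24,89/3] y:[21,30] z:[31,35] -> miss, prune
    N10 x:[85/3,86/3] y:[11,17] z:[24,28] -> miss, prune

9 AABB tests over nodes [0, 2, 6, 4, 7, 11, 8, 3, 10]; 1 leaf entered; closest P0.

== RESULT ==
1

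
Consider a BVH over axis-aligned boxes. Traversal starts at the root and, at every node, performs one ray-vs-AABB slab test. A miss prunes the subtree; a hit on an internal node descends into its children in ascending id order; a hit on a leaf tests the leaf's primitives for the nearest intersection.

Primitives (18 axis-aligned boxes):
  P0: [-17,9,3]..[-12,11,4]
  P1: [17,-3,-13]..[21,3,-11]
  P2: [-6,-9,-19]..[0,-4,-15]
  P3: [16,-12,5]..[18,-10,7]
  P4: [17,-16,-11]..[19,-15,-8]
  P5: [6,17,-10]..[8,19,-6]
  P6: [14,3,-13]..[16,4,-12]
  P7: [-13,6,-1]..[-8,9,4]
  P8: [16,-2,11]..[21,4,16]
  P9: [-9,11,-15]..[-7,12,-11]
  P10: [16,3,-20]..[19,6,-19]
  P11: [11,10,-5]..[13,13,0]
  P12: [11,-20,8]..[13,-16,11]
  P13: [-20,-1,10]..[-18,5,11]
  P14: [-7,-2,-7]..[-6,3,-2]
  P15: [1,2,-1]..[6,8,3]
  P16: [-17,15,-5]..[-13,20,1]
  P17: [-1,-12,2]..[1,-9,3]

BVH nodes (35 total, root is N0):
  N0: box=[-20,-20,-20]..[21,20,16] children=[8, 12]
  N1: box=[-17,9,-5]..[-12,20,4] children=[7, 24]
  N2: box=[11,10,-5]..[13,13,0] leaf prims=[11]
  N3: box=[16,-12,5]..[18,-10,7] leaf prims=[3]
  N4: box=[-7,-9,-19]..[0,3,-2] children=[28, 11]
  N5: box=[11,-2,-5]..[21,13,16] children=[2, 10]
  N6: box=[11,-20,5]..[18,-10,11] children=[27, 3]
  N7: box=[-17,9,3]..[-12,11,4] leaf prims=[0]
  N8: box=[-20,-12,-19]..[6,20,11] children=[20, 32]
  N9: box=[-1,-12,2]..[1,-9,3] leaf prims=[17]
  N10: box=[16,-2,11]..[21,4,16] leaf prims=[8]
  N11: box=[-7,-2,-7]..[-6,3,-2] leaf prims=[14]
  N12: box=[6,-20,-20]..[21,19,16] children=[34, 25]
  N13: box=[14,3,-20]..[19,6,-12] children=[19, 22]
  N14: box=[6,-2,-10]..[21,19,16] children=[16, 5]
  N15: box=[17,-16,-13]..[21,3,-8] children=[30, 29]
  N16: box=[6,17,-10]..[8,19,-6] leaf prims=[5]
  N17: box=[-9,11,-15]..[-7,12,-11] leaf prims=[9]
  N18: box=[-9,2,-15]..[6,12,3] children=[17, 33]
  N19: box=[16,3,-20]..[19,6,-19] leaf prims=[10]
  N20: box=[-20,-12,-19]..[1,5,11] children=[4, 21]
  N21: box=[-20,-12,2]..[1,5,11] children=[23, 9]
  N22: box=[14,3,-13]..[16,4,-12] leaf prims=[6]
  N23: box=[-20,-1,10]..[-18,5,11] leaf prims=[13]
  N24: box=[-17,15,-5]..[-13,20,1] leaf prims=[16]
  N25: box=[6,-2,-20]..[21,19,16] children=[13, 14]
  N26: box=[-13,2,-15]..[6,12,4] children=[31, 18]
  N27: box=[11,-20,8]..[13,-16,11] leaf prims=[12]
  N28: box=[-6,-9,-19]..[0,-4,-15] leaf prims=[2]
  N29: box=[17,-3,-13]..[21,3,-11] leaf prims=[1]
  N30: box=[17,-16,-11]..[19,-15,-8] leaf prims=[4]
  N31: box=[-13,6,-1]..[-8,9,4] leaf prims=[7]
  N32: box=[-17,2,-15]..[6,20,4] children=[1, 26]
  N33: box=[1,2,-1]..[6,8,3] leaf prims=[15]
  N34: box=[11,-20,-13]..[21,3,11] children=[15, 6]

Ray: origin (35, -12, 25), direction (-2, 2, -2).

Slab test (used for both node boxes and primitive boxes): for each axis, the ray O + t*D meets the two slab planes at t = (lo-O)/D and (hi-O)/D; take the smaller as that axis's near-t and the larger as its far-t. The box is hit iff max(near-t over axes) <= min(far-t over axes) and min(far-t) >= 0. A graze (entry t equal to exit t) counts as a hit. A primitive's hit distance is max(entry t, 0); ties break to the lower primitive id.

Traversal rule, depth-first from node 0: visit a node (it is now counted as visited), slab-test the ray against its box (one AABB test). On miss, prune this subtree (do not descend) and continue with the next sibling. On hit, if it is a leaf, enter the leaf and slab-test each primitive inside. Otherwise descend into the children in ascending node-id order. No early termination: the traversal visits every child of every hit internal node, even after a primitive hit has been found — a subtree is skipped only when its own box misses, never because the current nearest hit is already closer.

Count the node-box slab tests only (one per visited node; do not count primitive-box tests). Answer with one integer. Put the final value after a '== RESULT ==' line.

Walk:
N0 x:[7,55/2] y:[-4,16] z:[9/2,45/2] -> hit [7,16], descend [8, 12]
  N8 x:[29/2,55/2] y:[0,16] z:[7,22] -> hit [29/2,16], descend [20, 32]
    N20 x:[17,55/2] y:[0,17/2] z:[7,22] -> miss, prune
    N32 x:[29/2,26] y:[7,16] z:[21/2,20] -> hit [29/2,16], descend [1, 26]
      N1 x:[47/2,26] y:[21/2,16] z:[21/2,15] -> miss, prune
      N26 x:[29/2,24] y:[7,12] z:[21/2,20] -> miss, prune
  N12 x:[7,29/2] y:[-4,31/2] z:[9/2,45/2] -> hit [7,29/2], descend [25, 34]
    N25 x:[7,29/2] y:[5,31/2] z:[9/2,45/2] -> hit [7,29/2], descend [13, 14]
      N13 x:[8,21/2] y:[15/2,9] z:[37/2,45/2] -> miss, prune
      N14 x:[7,29/2] y:[5,31/2] z:[9/2,35/2] -> hit [7,29/2], descend [5, 16]
        N5 x:[7,12] y:[5,25/2] z:[9/2,15] -> hit [7,12], descend [2, 10]
          N2 x:[11,12] y:[11,25/2] z:[25/2,15] -> miss, prune
          N10 x:[7,19/2] y:[5,8] z:[9/2,7] -> hit [7,7] leaf, test {P8@t=7}
        N16 x:[27/2,29/2] y:[29/2,31/2] z:[31/2,35/2] -> miss, prune
    N34 x:[7,12] y:[-4,15/2] z:[7,19] -> hit [7,15/2], descend [6, 15]
      N6 x:[17/2,12] y:[-4,1] z:[7,10] -> miss, prune
      N15 x:[7,9] y:[-2,15/2] z:[33/2,19] -> miss, prune

17 AABB tests over nodes [0, 8, 20, 32, 1, 26, 12, 25, 13, 14, 5, 2, 10, 16, 34, 6, 15]; 1 leaf entered; closest P8.

== RESULT ==
17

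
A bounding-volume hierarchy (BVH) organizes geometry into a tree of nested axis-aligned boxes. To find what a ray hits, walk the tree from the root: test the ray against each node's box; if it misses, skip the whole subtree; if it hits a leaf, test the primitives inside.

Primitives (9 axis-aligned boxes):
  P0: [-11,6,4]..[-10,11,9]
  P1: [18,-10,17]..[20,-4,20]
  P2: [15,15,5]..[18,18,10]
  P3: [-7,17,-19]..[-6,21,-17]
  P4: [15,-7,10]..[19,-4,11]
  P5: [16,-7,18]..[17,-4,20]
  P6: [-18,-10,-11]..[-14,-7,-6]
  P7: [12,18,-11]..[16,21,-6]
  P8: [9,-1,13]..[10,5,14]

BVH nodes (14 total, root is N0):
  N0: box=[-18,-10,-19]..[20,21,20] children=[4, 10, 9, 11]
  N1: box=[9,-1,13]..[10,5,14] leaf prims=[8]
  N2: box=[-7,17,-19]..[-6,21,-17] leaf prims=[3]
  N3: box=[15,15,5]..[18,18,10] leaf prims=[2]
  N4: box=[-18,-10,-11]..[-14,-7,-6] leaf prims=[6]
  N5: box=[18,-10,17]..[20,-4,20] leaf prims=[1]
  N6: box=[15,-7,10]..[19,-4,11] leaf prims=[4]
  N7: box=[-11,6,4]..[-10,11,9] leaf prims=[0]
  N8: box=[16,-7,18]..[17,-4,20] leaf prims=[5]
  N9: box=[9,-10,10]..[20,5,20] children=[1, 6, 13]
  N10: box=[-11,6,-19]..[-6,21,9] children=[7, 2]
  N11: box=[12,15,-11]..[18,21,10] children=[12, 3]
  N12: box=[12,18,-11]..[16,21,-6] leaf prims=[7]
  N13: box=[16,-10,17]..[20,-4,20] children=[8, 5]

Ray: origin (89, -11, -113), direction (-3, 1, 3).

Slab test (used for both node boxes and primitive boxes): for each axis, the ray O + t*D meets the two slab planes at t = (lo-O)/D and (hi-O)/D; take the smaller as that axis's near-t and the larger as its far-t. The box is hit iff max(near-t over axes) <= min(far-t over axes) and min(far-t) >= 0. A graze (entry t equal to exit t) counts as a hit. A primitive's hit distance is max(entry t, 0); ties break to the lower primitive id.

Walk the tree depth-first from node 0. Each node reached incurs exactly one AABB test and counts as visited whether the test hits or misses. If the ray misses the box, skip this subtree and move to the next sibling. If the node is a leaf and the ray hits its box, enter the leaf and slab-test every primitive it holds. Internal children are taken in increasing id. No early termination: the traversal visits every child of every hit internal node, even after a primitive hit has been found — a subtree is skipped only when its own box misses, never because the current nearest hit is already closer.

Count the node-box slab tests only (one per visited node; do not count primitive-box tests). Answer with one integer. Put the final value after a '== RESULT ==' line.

Trace the traversal:
N0 x:[23,107/3] y:[1,32] z:[94/3,133/3] -> hit [94/3,32], descend [4, 9, 10, 11]
  N4 x:[103/3,107/3] y:[1,4] z:[34,107/3] -> miss, prune
  N9 x:[23,80/3] y:[1,16] z:[41,133/3] -> miss, prune
  N10 x:[95/3,100/3] y:[17,32] z:[94/3,122/3] -> hit [95/3,32], descend [2, 7]
    N2 x:[95/3,32] y:[28,32] z:[94/3,32] -> hit [95/3,32] leaf, test {P3@t=95/3}
    N7 x:[33,100/3] y:[17,22] z:[39,122/3] -> miss, prune
  N11 x:[71/3,77/3] y:[26,32] z:[34,41] -> miss, prune

7 AABB tests over nodes [0, 4, 9, 10, 2, 7, 11]; 1 leaf entered; closest P3.

== RESULT ==
7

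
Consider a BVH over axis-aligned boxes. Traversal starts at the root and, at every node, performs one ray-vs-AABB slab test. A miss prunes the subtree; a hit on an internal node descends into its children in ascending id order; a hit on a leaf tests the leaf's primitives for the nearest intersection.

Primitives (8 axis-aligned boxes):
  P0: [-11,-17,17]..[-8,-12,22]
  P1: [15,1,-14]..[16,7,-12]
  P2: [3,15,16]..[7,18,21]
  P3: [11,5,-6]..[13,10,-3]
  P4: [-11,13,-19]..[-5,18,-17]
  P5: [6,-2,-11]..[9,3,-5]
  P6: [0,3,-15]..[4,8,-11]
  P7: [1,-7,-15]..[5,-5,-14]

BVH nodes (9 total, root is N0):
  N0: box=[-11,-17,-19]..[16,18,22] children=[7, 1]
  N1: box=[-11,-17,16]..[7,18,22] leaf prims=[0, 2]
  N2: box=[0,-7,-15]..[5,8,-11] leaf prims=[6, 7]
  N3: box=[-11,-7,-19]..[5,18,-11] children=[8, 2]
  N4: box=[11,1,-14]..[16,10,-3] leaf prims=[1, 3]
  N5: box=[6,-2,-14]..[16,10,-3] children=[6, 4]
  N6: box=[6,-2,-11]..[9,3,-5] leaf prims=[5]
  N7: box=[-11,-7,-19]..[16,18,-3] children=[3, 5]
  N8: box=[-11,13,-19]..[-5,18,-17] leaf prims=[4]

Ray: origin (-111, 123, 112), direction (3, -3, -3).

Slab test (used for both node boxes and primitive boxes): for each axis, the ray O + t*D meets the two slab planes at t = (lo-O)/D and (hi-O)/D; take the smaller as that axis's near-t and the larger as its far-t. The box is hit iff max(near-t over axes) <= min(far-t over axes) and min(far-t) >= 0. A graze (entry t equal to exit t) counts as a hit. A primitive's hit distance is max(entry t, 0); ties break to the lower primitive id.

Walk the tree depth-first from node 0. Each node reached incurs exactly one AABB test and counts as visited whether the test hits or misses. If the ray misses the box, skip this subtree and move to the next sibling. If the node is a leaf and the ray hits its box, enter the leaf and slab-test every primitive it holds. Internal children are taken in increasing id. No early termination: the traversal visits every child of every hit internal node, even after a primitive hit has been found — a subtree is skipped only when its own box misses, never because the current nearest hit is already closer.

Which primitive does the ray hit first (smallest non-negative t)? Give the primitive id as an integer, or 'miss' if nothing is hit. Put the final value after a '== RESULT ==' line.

Walk:
N0 x:[100/3,127/3] y:[35,140/3] z:[30,131/3] -> hit [35,127/3], descend [1, 7]
  N1 x:[100/3,118/3] y:[35,140/3] z:[30,32] -> miss, prune
  N7 x:[100/3,127/3] y:[35,130/3] z:[115/3,131/3] -> hit [115/3,127/3], descend [3, 5]
    N3 x:[100/3,116/3] y:[35,130/3] z:[41,131/3] -> miss, prune
    N5 x:[39,127/3] y:[113/3,125/3] z:[115/3,42] -> hit [39,125/3], descend [4, 6]
      N4 x:[122/3,127/3] y:[113/3,122/3] z:[115/3,42] -> hit [122/3,122/3] leaf, test {P1(miss), P3(miss)}
      N6 x:[39,40] y:[40,125/3] z:[39,41] -> hit [40,40] leaf, test {P5@t=40}

Visited [0, 1, 7, 3, 5, 4, 6]. Tests: 7 box, 2 leaf. Nearest: P5.

== RESULT ==
5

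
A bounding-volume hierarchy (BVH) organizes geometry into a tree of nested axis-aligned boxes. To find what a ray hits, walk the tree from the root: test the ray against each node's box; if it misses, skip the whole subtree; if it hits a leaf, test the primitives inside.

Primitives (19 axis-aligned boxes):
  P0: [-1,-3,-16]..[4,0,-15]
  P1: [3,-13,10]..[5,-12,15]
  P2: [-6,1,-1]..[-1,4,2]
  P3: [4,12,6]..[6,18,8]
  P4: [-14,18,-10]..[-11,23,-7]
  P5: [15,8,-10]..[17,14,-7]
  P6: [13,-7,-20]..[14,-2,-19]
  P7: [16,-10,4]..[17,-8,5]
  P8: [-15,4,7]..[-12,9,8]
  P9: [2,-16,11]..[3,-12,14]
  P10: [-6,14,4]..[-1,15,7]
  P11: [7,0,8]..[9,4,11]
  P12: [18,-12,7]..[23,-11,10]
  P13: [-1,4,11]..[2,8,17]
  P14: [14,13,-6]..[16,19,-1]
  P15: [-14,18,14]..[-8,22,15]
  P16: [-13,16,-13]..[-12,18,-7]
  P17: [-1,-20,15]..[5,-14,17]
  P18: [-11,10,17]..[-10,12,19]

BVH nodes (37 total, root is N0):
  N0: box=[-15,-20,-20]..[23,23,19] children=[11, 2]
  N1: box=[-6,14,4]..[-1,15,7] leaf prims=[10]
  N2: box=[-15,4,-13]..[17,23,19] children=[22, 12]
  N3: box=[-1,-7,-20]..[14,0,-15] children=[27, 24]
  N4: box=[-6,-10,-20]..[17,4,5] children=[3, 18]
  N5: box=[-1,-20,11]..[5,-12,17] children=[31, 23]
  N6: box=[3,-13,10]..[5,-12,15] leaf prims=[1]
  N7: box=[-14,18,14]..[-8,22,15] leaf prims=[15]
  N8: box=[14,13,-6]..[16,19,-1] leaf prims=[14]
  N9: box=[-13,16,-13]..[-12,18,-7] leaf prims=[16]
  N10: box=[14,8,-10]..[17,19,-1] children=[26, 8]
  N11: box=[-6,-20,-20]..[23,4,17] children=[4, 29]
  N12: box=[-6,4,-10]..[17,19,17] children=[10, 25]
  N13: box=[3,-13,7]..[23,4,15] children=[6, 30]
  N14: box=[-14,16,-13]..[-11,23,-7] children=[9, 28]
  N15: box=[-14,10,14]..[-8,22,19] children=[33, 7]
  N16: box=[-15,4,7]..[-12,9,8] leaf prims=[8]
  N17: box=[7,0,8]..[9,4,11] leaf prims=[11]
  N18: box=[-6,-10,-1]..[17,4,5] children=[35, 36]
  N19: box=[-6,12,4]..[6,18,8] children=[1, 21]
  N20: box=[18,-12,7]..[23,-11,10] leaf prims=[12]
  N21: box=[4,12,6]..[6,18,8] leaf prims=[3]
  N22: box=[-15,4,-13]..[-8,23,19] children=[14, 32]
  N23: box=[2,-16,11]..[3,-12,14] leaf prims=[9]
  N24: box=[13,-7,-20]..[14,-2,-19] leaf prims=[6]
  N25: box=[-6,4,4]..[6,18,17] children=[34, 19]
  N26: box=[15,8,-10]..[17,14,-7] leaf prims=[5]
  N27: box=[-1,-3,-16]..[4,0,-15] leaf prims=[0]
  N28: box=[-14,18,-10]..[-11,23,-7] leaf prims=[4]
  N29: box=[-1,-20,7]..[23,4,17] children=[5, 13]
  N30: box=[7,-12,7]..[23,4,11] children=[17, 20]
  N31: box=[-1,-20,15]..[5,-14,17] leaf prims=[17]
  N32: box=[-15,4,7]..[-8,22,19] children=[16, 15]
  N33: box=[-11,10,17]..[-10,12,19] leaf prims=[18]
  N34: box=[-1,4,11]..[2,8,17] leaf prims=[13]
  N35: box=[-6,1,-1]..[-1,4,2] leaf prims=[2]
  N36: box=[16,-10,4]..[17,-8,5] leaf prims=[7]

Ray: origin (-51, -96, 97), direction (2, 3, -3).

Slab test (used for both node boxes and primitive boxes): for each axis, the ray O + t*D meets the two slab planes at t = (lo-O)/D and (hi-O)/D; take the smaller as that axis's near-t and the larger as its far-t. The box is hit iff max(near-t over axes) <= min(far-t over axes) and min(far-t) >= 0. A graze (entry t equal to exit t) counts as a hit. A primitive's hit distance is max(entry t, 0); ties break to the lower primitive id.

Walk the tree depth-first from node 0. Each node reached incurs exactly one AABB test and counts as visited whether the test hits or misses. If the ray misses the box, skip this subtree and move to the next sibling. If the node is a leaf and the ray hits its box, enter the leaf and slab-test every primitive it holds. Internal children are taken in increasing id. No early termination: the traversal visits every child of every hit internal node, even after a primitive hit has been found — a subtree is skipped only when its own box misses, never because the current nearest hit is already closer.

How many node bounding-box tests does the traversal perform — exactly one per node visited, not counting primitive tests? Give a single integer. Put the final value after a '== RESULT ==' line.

Trace the traversal:
N0 x:[18,37] y:[76/3,119/3] z:[26,39] -> hit [26,37], descend [2, 11]
  N2 x:[18,34] y:[100/3,119/3] z:[26,110/3] -> hit [100/3,34], descend [12, 22]
    N12 x:[45/2,34] y:[100/3,115/3] z:[80/3,107/3] -> hit [100/3,34], descend [10, 25]
      N10 x:[65/2,34] y:[104/3,115/3] z:[98/3,107/3] -> miss, prune
      N25 x:[45/2,57/2] y:[100/3,38] z:[80/3,31] -> miss, prune
    N22 x:[18,43/2] y:[100/3,119/3] z:[26,110/3] -> miss, prune
  N11 x:[45/2,37] y:[76/3,100/3] z:[80/3,39] -> hit [80/3,100/3], descend [4, 29]
    N4 x:[45/2,34] y:[86/3,100/3] z:[92/3,39] -> hit [92/3,100/3], descend [3, 18]
      N3 x:[25,65/2] y:[89/3,32] z:[112/3,39] -> miss, prune
      N18 x:[45/2,34] y:[86/3,100/3] z:[92/3,98/3] -> hit [92/3,98/3], descend [35, 36]
        N35 x:[45/2,25] y:[97/3,100/3] z:[95/3,98/3] -> miss, prune
        N36 x:[67/2,34] y:[86/3,88/3] z:[92/3,31] -> miss, prune
    N29 x:[25,37] y:[76/3,100/3] z:[80/3,30] -> hit [80/3,30], descend [5, 13]
      N5 x:[25,28] y:[76/3,28] z:[80/3,86/3] -> hit [80/3,28], descend [23, 31]
        N23 x:[53/2,27] y:[80/3,28] z:[83/3,86/3] -> miss, prune
        N31 x:[25,28] y:[76/3,82/3] z:[80/3,82/3] -> hit [80/3,82/3] leaf, test {P17@t=80/3}
      N13 x:[27,37] y:[83/3,100/3] z:[82/3,30] -> hit [83/3,30], descend [6, 30]
        N6 x:[27,28] y:[83/3,28] z:[82/3,29] -> hit [83/3,28] leaf, test {P1@t=83/3}
        N30 x:[29,37] y:[28,100/3] z:[86/3,30] -> hit [29,30], descend [17, 20]
          N17 x:[29,30] y:[32,100/3] z:[86/3,89/3] -> miss, prune
          N20 x:[69/2,37] y:[28,85/3] z:[29,30] -> miss, prune

Summary -> nodes [0, 2, 12, 10, 25, 22, 11, 4, 3, 18, 35, 36, 29, 5, 23, 31, 13, 6, 30, 17, 20]; box-tests=21; leaf-entries=2; first=P17

== RESULT ==
21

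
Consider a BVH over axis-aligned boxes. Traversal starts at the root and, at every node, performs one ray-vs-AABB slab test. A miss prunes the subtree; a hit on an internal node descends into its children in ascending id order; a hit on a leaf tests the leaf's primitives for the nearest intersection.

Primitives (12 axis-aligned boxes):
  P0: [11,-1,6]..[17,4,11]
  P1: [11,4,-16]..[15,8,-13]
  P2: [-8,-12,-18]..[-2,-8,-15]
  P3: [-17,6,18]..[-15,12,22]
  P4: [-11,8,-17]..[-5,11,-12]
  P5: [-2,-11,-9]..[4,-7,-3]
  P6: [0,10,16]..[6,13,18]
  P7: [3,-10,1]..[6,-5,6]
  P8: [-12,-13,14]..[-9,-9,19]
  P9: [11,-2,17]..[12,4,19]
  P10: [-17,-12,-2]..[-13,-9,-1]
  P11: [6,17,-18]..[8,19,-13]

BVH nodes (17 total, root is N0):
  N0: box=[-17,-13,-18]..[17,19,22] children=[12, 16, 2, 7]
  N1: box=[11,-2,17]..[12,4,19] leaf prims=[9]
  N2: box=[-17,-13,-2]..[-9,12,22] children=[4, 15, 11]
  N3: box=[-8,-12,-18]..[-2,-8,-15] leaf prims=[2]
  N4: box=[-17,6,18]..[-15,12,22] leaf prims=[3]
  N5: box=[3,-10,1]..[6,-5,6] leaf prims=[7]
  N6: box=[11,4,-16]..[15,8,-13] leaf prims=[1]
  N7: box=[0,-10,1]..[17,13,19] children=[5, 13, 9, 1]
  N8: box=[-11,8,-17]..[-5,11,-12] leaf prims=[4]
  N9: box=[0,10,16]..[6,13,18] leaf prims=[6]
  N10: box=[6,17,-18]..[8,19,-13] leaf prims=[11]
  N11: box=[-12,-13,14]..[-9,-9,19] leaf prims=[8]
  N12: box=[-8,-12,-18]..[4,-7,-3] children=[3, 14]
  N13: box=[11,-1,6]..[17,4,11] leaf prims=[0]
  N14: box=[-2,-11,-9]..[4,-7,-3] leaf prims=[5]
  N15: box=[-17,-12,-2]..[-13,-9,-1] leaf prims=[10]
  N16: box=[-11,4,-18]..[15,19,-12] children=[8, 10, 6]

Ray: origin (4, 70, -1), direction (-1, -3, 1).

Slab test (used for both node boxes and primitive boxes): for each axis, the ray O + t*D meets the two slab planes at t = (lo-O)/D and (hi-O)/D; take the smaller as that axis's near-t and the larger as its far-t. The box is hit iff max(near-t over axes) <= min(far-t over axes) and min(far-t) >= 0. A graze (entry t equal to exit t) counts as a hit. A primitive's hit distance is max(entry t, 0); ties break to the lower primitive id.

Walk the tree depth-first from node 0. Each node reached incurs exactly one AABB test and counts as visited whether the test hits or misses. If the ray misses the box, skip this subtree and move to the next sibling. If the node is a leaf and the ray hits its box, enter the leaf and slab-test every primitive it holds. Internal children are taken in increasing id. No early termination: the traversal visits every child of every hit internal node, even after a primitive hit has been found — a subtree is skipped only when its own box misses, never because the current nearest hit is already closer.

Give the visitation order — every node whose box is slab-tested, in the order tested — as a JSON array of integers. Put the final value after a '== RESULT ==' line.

Trace the traversal:
N0 x:[-13,21] y:[17,83/3] z:[-17,23] -> hit [17,21], descend [2, 7, 12, 16]
  N2 x:[13,21] y:[58/3,83/3] z:[-1,23] -> hit [58/3,21], descend [4, 11, 15]
    N4 x:[19,21] y:[58/3,64/3] z:[19,23] -> hit [58/3,21] leaf, test {P3@t=58/3}
    N11 x:[13,16] y:[79/3,83/3] z:[15,20] -> miss, prune
    N15 x:[17,21] y:[79/3,82/3] z:[-1,0] -> miss, prune
  N7 x:[-13,4] y:[19,80/3] z:[2,20] -> miss, prune
  N12 x:[0,12] y:[77/3,82/3] z:[-17,-2] -> miss, prune
  N16 x:[-11,15] y:[17,22] z:[-17,-11] -> miss, prune

order=[0, 2, 4, 11, 15, 7, 12, 16]  |boxes|=8  |leaves|=1  hit=P3

== RESULT ==
[0, 2, 4, 11, 15, 7, 12, 16]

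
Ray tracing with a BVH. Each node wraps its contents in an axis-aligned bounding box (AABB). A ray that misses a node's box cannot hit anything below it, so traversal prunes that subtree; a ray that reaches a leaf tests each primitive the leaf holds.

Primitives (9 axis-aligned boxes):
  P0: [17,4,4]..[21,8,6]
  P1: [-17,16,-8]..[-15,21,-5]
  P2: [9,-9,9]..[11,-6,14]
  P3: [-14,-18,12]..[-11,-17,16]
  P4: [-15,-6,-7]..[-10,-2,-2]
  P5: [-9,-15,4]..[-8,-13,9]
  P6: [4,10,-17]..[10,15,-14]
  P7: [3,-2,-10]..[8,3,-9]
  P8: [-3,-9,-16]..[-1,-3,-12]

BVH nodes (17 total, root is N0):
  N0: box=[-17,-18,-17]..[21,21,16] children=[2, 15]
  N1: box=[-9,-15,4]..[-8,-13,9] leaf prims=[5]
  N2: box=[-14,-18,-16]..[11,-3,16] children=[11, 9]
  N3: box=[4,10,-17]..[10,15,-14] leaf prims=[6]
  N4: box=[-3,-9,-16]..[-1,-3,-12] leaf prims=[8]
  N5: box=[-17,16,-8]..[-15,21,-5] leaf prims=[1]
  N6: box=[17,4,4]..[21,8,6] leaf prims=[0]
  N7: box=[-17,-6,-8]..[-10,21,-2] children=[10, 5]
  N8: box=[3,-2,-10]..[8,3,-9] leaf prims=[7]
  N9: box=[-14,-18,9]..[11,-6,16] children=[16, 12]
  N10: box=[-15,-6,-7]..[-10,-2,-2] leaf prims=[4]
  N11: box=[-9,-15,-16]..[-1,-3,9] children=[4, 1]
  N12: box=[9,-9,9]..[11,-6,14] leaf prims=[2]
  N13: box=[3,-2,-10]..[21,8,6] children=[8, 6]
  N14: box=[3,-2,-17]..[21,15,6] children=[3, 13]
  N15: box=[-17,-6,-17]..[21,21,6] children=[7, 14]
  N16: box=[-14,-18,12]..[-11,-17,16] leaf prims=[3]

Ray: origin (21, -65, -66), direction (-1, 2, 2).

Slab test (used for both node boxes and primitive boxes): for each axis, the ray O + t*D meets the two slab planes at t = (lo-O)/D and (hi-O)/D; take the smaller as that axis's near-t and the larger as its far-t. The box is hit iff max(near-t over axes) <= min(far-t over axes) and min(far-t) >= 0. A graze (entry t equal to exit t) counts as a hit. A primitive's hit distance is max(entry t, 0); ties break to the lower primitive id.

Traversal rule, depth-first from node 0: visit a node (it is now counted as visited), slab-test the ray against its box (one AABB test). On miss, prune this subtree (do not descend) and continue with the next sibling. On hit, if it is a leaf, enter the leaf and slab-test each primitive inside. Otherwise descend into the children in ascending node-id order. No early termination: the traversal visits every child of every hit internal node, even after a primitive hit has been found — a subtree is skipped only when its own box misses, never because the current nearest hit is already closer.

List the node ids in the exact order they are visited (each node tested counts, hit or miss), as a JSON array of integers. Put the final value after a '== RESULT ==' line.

Trace the traversal:
N0 x:[0,38] y:[47/2,43] z:[49/2,41] -> hit [49/2,38], descend [2, 15]
  N2 x:[10,35] y:[47/2,31] z:[25,41] -> hit [25,31], descend [9, 11]
    N9 x:[10,35] y:[47/2,59/2] z:[75/2,41] -> miss, prune
    N11 x:[22,30] y:[25,31] z:[25,75/2] -> hit [25,30], descend [1, 4]
      N1 x:[29,30] y:[25,26] z:[35,75/2] -> miss, prune
      N4 x:[22,24] y:[28,31] z:[25,27] -> miss, prune
  N15 x:[0,38] y:[59/2,43] z:[49/2,36] -> hit [59/2,36], descend [7, 14]
    N7 x:[31,38] y:[59/2,43] z:[29,32] -> hit [31,32], descend [5, 10]
      N5 x:[36,38] y:[81/2,43] z:[29,61/2] -> miss, prune
      N10 x:[31,36] y:[59/2,63/2] z:[59/2,32] -> hit [31,63/2] leaf, test {P4@t=31}
    N14 x:[0,18] y:[63/2,40] z:[49/2,36] -> miss, prune

Visited [0, 2, 9, 11, 1, 4, 15, 7, 5, 10, 14]. Tests: 11 box, 1 leaf. Nearest: P4.

== RESULT ==
[0, 2, 9, 11, 1, 4, 15, 7, 5, 10, 14]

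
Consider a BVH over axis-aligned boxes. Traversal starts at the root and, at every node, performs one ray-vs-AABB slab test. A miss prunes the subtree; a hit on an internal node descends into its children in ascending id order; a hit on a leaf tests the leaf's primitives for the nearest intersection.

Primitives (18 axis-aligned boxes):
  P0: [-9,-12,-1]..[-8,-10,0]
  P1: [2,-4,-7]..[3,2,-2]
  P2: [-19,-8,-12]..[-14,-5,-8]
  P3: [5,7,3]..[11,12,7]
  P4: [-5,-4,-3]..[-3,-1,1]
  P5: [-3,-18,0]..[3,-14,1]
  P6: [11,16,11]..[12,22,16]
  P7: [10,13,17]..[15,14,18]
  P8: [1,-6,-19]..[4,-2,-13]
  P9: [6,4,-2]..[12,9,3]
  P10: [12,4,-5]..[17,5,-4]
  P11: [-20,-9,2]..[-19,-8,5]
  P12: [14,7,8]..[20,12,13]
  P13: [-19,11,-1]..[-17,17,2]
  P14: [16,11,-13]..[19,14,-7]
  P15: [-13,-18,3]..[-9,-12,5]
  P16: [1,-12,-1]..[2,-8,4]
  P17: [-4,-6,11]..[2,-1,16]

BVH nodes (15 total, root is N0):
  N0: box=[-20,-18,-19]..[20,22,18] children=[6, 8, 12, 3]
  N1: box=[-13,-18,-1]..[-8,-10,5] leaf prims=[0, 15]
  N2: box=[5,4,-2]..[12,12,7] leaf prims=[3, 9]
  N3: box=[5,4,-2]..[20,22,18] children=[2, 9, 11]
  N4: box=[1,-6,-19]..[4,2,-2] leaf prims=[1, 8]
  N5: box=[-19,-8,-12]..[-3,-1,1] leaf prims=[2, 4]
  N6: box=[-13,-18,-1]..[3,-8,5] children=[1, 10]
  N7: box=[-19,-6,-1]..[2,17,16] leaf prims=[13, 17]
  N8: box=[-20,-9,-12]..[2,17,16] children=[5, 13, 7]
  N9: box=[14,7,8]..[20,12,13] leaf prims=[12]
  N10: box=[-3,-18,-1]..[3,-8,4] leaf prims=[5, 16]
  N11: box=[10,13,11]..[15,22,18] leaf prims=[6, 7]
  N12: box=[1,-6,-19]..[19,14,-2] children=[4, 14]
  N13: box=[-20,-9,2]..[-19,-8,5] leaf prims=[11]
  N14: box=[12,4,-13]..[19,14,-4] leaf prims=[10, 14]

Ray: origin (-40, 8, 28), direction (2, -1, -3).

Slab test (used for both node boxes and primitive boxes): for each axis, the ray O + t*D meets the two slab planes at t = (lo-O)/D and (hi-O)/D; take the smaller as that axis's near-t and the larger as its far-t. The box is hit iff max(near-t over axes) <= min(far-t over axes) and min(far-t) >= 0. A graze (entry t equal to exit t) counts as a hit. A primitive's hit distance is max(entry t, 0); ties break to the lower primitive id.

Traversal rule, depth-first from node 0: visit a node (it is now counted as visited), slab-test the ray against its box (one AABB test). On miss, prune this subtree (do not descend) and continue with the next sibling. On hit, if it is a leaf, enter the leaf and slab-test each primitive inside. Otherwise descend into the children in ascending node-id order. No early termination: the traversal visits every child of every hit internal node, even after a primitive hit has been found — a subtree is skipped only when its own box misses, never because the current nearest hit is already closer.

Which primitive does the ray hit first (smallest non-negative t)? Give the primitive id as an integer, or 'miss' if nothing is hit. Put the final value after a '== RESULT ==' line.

Walk:
N0 x:[10,30] y:[-14,26] z:[10/3,47/3] -> hit [10,47/3], descend [3, 6, 8, 12]
  N3 x:[45/2,30] y:[-14,4] z:[10/3,10] -> miss, prune
  N6 x:[27/2,43/2] y:[16,26] z:[23/3,29/3] -> miss, prune
  N8 x:[10,21] y:[-9,17] z:[4,40/3] -> hit [10,40/3], descend [5, 7, 13]
    N5 x:[21/2,37/2] y:[9,16] z:[9,40/3] -> hit [21/2,40/3] leaf, test {P2@t=13, P4(miss)}
    N7 x:[21/2,21] y:[-9,14] z:[4,29/3] -> miss, prune
    N13 x:[10,21/2] y:[16,17] z:[23/3,26/3] -> miss, prune
  N12 x:[41/2,59/2] y:[-6,14] z:[10,47/3] -> miss, prune

order=[0, 3, 6, 8, 5, 7, 13, 12]  |boxes|=8  |leaves|=1  hit=P2

== RESULT ==
2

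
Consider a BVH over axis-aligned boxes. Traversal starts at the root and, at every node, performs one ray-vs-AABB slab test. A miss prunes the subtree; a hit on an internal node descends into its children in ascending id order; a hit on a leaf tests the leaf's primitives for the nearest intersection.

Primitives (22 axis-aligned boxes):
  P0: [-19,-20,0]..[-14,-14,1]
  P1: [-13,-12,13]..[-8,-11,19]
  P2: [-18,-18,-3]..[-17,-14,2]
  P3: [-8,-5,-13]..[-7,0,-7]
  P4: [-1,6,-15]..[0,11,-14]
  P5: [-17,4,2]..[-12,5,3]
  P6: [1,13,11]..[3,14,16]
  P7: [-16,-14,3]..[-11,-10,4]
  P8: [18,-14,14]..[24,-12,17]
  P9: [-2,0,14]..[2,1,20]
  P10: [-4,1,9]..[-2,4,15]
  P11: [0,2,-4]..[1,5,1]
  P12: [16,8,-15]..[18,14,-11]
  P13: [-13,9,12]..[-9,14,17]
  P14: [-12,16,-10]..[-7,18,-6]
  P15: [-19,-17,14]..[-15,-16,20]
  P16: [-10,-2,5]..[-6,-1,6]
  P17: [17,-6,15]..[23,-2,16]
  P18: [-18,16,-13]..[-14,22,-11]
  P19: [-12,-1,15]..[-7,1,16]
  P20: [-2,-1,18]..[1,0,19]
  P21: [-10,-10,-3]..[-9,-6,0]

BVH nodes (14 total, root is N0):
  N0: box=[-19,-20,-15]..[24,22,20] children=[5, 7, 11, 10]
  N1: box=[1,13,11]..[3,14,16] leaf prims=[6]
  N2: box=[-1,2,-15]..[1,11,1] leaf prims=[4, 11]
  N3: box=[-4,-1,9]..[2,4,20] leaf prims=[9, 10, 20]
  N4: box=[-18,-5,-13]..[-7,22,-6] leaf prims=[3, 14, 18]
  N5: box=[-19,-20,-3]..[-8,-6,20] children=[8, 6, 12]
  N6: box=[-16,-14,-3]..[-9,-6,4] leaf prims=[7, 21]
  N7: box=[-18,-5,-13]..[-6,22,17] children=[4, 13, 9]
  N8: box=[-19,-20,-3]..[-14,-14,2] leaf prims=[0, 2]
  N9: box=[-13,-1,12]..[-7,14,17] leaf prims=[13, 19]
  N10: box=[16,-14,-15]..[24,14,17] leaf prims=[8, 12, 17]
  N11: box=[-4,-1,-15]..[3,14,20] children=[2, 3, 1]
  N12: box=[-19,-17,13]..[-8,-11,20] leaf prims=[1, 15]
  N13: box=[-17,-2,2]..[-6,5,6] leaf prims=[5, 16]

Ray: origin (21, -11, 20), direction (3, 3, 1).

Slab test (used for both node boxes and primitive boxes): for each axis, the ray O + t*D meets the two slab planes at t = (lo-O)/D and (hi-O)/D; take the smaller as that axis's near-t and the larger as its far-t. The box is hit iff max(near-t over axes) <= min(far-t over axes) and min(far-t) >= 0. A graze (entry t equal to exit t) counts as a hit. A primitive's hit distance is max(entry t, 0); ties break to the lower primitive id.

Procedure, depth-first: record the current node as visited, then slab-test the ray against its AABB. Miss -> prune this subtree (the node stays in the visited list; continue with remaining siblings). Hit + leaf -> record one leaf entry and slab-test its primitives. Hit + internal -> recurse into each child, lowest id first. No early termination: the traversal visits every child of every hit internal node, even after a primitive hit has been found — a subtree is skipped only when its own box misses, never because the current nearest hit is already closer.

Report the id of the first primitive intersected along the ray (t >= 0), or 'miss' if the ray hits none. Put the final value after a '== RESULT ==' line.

Traverse from the root:
N0 x:[-40/3,1] y:[-3,11] z:[-35,0] -> hit [-3,0], descend [5, 7, 10, 11]
  N5 x:[-40/3,-29/3] y:[-3,5/3] z:[-23,0] -> miss, prune
  N7 x:[-13,-9] y:[2,11] z:[-33,-3] -> miss, prune
  N10 x:[-5/3,1] y:[-1,25/3] z:[-35,-3] -> miss, prune
  N11 x:[-25/3,-6] y:[10/3,25/3] z:[-35,0] -> miss, prune

Visited [0, 5, 7, 10, 11]. Tests: 5 box, 0 leaf. Nearest: miss.

== RESULT ==
miss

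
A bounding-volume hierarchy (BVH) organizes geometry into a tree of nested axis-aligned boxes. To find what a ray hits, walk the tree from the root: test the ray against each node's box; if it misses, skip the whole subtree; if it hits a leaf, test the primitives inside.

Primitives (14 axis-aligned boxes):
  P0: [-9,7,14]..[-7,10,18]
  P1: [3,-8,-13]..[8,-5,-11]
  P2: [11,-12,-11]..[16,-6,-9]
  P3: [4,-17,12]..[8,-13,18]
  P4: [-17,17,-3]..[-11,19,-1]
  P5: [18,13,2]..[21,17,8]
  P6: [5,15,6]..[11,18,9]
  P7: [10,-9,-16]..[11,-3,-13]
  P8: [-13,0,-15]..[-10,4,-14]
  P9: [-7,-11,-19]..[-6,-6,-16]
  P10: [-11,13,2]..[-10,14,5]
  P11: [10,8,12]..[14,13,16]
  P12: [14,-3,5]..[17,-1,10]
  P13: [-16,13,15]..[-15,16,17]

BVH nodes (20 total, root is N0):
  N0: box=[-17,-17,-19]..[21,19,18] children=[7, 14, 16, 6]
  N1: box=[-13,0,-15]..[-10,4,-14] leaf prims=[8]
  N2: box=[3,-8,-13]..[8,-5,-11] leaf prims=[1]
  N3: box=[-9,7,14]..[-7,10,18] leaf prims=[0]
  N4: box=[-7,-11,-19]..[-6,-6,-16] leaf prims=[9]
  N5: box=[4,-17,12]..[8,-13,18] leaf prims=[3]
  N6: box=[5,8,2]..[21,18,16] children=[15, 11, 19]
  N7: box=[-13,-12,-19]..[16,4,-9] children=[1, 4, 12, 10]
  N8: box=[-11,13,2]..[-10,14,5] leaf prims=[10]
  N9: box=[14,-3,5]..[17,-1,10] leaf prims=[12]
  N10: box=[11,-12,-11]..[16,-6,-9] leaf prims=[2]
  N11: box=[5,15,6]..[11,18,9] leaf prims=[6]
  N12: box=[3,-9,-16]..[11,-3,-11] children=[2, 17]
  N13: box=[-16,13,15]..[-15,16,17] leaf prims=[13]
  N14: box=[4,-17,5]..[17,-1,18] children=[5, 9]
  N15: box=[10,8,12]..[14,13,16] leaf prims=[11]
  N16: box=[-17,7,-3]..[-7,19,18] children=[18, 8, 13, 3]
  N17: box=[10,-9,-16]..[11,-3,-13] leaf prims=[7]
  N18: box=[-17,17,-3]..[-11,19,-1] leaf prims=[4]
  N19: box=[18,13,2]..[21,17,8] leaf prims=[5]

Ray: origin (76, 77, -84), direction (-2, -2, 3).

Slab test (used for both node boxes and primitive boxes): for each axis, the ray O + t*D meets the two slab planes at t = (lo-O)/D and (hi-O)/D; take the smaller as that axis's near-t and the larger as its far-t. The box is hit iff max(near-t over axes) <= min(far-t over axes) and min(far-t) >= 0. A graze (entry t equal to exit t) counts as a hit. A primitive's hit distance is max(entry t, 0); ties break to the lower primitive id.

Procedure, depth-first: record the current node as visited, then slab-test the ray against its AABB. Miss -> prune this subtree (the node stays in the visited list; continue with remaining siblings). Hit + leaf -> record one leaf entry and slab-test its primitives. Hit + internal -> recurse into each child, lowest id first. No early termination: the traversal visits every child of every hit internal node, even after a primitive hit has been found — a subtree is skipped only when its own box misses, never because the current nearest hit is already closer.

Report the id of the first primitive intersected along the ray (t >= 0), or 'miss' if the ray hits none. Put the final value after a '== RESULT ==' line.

Walk:
N0 x:[55/2,93/2] y:[29,47] z:[65/3,34] -> hit [29,34], descend [6, 7, 14, 16]
  N6 x:[55/2,71/2] y:[59/2,69/2] z:[86/3,100/3] -> hit [59/2,100/3], descend [11, 15, 19]
    N11 x:[65/2,71/2] y:[59/2,31] z:[30,31] -> miss, prune
    N15 x:[31,33] y:[32,69/2] z:[32,100/3] -> hit [32,33] leaf, test {P11@t=32}
    N19 x:[55/2,29] y:[30,32] z:[86/3,92/3] -> miss, prune
  N7 x:[30,89/2] y:[73/2,89/2] z:[65/3,25] -> miss, prune
  N14 x:[59/2,36] y:[39,47] z:[89/3,34] -> miss, prune
  N16 x:[83/2,93/2] y:[29,35] z:[27,34] -> miss, prune

Summary -> nodes [0, 6, 11, 15, 19, 7, 14, 16]; box-tests=8; leaf-entries=1; first=P11

== RESULT ==
11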